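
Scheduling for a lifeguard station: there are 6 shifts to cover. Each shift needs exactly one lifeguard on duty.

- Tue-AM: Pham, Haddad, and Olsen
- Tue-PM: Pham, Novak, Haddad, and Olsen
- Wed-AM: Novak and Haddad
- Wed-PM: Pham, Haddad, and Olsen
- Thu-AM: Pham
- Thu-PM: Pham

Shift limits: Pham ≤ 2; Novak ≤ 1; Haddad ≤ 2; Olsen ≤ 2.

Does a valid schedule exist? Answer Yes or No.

Thu-AM can only be covered by Pham, so that assignment is forced.
Thu-PM can only be covered by Pham, so that assignment is forced.
One valid schedule: Tue-AM→Haddad, Tue-PM→Olsen, Wed-AM→Novak, Wed-PM→Haddad, Thu-AM→Pham, Thu-PM→Pham.
Loads: Pham 2/2, Novak 1/1, Haddad 2/2, Olsen 1/2 — all within limits.

Yes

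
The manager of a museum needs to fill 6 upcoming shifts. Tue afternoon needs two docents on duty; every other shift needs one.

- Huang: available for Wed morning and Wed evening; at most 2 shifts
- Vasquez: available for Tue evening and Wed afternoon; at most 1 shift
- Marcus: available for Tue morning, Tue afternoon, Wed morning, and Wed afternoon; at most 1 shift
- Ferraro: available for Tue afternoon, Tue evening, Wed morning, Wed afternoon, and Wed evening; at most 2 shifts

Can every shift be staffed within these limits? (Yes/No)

No

Shifts {Tue morning, Tue afternoon} need 3 worker-slots in total, but the docents available for any of those shifts (Marcus and Ferraro) can supply at most 2 among them. So no valid schedule exists.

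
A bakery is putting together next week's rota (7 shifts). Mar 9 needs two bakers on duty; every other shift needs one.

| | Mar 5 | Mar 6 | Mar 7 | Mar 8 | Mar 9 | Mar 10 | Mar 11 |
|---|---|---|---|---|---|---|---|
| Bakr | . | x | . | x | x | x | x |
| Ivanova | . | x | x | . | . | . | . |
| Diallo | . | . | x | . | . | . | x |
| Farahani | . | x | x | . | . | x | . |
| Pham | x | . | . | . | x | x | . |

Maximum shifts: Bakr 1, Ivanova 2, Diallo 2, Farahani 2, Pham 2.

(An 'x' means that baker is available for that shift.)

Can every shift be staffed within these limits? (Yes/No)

No

Total capacity is 9 and 8 slots are needed, so capacity alone doesn't rule it out.
Shifts {Mar 8, Mar 9} need 3 worker-slots in total, but the bakers available for any of those shifts (Bakr and Pham) can supply at most 2 among them. So no valid schedule exists.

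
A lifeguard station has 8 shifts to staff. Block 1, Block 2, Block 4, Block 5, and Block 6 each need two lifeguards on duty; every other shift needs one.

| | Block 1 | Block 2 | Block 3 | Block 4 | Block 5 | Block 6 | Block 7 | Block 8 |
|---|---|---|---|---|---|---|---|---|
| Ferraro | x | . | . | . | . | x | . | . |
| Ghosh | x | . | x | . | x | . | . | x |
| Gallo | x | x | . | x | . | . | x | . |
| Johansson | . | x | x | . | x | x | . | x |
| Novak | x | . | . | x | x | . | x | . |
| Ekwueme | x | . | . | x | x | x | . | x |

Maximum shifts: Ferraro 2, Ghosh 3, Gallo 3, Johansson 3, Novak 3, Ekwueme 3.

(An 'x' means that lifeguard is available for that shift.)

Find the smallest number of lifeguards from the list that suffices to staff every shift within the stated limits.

5

13 slots to fill and no one can take more than 3, so at least ⌈13/3⌉ = 5 lifeguards are needed.
Ferraro, Ghosh, Gallo, Johansson, and Novak alone can cover everything: Block 1→Ferraro+Novak, Block 2→Gallo+Johansson, Block 3→Ghosh, Block 4→Gallo+Novak, Block 5→Ghosh+Johansson, Block 6→Ferraro+Johansson, Block 7→Gallo, Block 8→Ghosh.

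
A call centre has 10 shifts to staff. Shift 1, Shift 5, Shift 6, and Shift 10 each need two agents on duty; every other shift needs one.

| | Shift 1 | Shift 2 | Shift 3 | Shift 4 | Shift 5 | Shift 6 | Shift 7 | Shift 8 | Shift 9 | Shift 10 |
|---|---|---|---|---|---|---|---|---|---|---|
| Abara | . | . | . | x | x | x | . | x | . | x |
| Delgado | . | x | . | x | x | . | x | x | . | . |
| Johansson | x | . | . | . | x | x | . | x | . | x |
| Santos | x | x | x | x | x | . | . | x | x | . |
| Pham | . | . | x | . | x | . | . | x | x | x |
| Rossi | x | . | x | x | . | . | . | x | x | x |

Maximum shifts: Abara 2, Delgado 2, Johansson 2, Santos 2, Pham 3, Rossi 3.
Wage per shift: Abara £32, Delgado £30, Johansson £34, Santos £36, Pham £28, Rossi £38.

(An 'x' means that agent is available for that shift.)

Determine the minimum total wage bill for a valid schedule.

Shift 6 can only be covered by Abara and Johansson, so that assignment is forced.
Shift 7 can only be covered by Delgado, so that assignment is forced.
Picking the cheapest available agent for each shift independently would cost £428, but that ignores the shift limits.
An optimal schedule: Shift 1→Johansson+Santos, Shift 2→Delgado, Shift 3→Santos, Shift 4→Rossi, Shift 5→Abara+Pham, Shift 6→Abara+Johansson, Shift 7→Delgado, Shift 8→Rossi, Shift 9→Pham, Shift 10→Pham+Rossi.
Total: 34 + 36 + 30 + 36 + 38 + 32 + 28 + 32 + 34 + 30 + 38 + 28 + 28 + 38 = £462.

£462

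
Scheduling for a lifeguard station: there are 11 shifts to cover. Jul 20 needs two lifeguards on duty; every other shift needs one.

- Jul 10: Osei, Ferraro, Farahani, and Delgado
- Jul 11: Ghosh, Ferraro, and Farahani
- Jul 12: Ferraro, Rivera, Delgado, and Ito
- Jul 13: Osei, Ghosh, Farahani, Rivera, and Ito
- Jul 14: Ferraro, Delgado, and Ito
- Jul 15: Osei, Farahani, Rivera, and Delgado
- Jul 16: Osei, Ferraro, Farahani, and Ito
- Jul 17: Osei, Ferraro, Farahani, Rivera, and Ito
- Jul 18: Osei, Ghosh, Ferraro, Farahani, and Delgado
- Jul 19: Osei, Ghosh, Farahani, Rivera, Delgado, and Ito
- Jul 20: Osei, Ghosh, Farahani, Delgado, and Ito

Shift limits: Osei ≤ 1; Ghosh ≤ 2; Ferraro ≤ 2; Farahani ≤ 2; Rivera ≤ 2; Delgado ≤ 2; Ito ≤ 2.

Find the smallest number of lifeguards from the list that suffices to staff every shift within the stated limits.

12 slots to fill and no one can take more than 2, so at least ⌈12/2⌉ = 6 lifeguards are needed.
Ghosh, Ferraro, Farahani, Rivera, Delgado, and Ito alone can cover everything: Jul 10→Ferraro, Jul 11→Ghosh, Jul 12→Rivera, Jul 13→Ghosh, Jul 14→Ferraro, Jul 15→Farahani, Jul 16→Farahani, Jul 17→Rivera, Jul 18→Delgado, Jul 19→Ito, Jul 20→Delgado+Ito.

6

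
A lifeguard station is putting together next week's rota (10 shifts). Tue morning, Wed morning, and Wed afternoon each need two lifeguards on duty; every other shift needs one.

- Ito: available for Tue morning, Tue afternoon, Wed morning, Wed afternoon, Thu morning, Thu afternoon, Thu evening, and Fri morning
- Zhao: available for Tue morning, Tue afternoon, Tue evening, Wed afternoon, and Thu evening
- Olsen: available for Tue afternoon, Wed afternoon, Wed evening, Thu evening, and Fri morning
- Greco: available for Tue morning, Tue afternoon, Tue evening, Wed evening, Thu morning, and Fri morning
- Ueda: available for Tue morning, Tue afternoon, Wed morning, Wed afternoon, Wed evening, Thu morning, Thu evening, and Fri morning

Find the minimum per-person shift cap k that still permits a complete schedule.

With 5 lifeguards and 13 worker-slots to fill, someone must work at least ⌈13/5⌉ = 3 shifts, so k ≥ 3.
k = 3 works: Tue morning→Greco+Ueda, Tue afternoon→Zhao, Tue evening→Zhao, Wed morning→Ito+Ueda, Wed afternoon→Olsen+Ueda, Wed evening→Olsen, Thu morning→Ito, Thu afternoon→Ito, Thu evening→Zhao, Fri morning→Olsen.
Loads: Ito 3, Zhao 3, Olsen 3, Greco 1, Ueda 3 — all ≤ 3.

3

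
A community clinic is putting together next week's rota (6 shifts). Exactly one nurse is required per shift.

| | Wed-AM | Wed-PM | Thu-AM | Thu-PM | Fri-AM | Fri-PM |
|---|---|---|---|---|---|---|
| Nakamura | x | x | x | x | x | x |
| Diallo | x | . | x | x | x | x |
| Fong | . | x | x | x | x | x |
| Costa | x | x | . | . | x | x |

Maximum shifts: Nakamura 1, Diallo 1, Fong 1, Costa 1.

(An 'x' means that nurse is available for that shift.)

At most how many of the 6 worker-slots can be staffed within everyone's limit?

Total capacity across all nurses is 1+1+1+1 = 4, and 6 slots are needed, so at most 4 can be filled.
An assignment achieving 4: Wed-AM→Nakamura, Wed-PM→Fong, Thu-AM→Diallo, Fri-AM→Costa.
Loads: Nakamura 1/1, Diallo 1/1, Fong 1/1, Costa 1/1.

4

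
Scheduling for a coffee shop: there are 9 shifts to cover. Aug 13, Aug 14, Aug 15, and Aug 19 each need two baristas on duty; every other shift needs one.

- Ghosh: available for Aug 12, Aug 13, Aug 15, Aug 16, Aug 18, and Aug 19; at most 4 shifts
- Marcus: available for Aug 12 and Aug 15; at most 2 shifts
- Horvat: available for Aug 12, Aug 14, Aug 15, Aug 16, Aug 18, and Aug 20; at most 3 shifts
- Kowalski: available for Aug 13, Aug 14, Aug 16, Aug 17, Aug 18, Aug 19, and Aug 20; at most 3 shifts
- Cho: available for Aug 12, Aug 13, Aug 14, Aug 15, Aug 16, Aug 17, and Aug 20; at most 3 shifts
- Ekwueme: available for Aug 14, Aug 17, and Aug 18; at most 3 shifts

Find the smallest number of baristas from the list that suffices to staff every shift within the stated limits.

13 slots to fill and no one can take more than 4, so at least ⌈13/4⌉ = 4 baristas are needed.
Ghosh, Horvat, Kowalski, and Cho alone can cover everything: Aug 12→Ghosh, Aug 13→Ghosh+Kowalski, Aug 14→Horvat+Cho, Aug 15→Ghosh+Horvat, Aug 16→Cho, Aug 17→Kowalski, Aug 18→Horvat, Aug 19→Ghosh+Kowalski, Aug 20→Cho.

4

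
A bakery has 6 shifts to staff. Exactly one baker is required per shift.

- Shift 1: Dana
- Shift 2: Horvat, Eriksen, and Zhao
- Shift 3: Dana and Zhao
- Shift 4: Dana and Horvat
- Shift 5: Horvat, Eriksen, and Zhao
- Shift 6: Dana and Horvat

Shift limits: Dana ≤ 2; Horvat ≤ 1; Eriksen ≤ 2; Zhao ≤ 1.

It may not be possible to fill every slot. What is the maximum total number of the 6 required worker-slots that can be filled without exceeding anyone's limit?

6

Total capacity across all bakers is 2+1+2+1 = 6, and 6 slots are needed, so at most 6 can be filled.
An assignment achieving 6: Shift 1→Dana, Shift 2→Eriksen, Shift 3→Zhao, Shift 4→Dana, Shift 5→Eriksen, Shift 6→Horvat.
Loads: Dana 2/2, Horvat 1/1, Eriksen 2/2, Zhao 1/1.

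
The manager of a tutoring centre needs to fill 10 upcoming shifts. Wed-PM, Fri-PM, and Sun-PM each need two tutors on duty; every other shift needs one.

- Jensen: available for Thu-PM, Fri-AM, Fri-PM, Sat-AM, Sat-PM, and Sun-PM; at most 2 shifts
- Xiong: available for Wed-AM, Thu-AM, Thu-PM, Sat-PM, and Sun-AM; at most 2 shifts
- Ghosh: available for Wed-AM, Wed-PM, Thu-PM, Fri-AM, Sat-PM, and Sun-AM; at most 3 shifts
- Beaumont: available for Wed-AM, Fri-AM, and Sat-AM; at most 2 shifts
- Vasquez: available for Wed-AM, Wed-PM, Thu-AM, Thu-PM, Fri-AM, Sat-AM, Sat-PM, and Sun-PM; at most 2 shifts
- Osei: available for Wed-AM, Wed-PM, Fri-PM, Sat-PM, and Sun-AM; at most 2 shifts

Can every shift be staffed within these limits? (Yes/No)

Yes

Fri-PM can only be covered by Jensen and Osei, so that assignment is forced.
Sun-PM can only be covered by Jensen and Vasquez, so that assignment is forced.
One valid schedule: Wed-AM→Beaumont, Wed-PM→Ghosh+Vasquez, Thu-AM→Xiong, Thu-PM→Ghosh, Fri-AM→Ghosh, Fri-PM→Jensen+Osei, Sat-AM→Beaumont, Sat-PM→Osei, Sun-AM→Xiong, Sun-PM→Jensen+Vasquez.
Loads: Jensen 2/2, Xiong 2/2, Ghosh 3/3, Beaumont 2/2, Vasquez 2/2, Osei 2/2 — all within limits.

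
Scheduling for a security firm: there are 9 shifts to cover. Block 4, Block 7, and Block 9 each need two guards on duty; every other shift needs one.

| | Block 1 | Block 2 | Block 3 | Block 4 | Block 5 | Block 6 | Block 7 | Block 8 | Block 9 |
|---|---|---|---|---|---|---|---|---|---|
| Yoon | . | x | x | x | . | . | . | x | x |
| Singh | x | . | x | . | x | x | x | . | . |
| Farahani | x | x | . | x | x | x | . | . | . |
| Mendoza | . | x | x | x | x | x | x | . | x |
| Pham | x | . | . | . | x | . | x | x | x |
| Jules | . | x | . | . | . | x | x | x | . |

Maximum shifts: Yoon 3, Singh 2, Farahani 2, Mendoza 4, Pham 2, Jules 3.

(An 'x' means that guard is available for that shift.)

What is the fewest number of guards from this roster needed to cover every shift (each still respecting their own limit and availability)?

4

12 slots to fill and no one can take more than 4, so at least ⌈12/4⌉ = 3 guards are needed.
Any 3 guards together have capacity at most 4+3+3 = 10 < 12 slots, so 3 can never suffice.
Yoon, Singh, Mendoza, and Jules alone can cover everything: Block 1→Singh, Block 2→Jules, Block 3→Mendoza, Block 4→Yoon+Mendoza, Block 5→Singh, Block 6→Jules, Block 7→Mendoza+Jules, Block 8→Yoon, Block 9→Yoon+Mendoza.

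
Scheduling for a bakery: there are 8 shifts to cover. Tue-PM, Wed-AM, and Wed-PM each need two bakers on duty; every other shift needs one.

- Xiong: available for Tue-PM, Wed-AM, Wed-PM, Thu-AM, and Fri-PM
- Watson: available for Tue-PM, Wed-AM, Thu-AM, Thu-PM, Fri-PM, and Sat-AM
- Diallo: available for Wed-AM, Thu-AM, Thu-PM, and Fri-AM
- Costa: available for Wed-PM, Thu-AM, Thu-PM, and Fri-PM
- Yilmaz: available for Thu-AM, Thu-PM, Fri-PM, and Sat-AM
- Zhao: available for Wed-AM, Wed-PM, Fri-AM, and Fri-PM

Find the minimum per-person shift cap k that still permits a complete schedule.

With 6 bakers and 11 worker-slots to fill, someone must work at least ⌈11/6⌉ = 2 shifts, so k ≥ 2.
k = 2 works: Tue-PM→Xiong+Watson, Wed-AM→Diallo+Zhao, Wed-PM→Xiong+Costa, Thu-AM→Yilmaz, Thu-PM→Costa, Fri-AM→Diallo, Fri-PM→Yilmaz, Sat-AM→Watson.
Loads: Xiong 2, Watson 2, Diallo 2, Costa 2, Yilmaz 2, Zhao 1 — all ≤ 2.

2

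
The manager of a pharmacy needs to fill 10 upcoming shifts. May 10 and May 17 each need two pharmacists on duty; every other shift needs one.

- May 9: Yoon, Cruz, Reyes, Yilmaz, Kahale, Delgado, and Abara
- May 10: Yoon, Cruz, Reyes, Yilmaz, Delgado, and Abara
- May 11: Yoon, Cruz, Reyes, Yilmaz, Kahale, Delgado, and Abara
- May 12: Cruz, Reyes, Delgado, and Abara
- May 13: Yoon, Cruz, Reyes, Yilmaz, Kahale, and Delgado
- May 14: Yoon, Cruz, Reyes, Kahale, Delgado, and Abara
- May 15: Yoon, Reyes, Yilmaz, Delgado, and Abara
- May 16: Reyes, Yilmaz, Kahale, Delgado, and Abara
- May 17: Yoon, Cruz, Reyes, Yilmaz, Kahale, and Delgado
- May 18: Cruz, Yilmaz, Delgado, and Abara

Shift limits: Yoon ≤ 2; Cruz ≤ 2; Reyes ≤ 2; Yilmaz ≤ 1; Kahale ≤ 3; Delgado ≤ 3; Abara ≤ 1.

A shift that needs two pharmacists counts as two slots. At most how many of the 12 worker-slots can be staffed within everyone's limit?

Total capacity across all pharmacists is 2+2+2+1+3+3+1 = 14, and 12 slots are needed, so at most 12 can be filled.
An assignment achieving 12: May 9→Kahale, May 10→Yoon+Reyes, May 11→Delgado, May 12→Cruz, May 13→Yilmaz, May 14→Kahale, May 15→Yoon, May 16→Reyes, May 17→Kahale+Delgado, May 18→Cruz.
Loads: Yoon 2/2, Cruz 2/2, Reyes 2/2, Yilmaz 1/1, Kahale 3/3, Delgado 2/3, Abara 0/1.

12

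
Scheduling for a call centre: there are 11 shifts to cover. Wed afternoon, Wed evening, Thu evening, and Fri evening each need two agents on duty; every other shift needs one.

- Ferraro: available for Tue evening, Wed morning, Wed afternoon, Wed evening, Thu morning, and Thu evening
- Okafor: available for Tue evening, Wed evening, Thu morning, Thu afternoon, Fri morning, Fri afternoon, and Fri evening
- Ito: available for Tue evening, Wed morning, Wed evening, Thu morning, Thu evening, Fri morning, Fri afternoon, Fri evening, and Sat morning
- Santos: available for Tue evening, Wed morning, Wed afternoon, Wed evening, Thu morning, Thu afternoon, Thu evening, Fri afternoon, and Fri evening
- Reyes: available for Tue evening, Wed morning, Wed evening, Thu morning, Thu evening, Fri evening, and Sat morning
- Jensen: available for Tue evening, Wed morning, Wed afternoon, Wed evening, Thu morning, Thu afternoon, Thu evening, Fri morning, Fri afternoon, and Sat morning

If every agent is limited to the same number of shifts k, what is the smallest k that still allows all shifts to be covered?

With 6 agents and 15 worker-slots to fill, someone must work at least ⌈15/6⌉ = 3 shifts, so k ≥ 3.
k = 3 works: Tue evening→Ferraro, Wed morning→Ferraro, Wed afternoon→Ferraro+Santos, Wed evening→Reyes+Jensen, Thu morning→Ito, Thu afternoon→Okafor, Thu evening→Santos+Reyes, Fri morning→Okafor, Fri afternoon→Okafor, Fri evening→Ito+Santos, Sat morning→Ito.
Loads: Ferraro 3, Okafor 3, Ito 3, Santos 3, Reyes 2, Jensen 1 — all ≤ 3.

3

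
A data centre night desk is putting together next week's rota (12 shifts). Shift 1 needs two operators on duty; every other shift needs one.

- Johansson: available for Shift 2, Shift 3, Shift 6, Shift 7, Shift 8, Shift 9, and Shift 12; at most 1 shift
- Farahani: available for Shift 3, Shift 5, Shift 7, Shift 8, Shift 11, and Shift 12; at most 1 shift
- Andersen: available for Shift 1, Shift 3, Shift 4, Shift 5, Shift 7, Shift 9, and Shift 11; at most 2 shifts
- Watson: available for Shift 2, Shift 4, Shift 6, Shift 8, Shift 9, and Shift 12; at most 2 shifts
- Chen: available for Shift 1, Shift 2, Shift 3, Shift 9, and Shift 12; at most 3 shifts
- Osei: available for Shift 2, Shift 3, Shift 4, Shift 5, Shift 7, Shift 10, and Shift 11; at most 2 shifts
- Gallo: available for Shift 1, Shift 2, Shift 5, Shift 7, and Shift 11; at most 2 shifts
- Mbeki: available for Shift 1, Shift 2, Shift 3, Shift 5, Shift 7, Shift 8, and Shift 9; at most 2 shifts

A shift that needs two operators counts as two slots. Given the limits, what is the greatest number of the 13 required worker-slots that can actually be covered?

13

Total capacity across all operators is 1+1+2+2+3+2+2+2 = 15, and 13 slots are needed, so at most 13 can be filled.
An assignment achieving 13: Shift 1→Andersen+Chen, Shift 2→Chen, Shift 3→Chen, Shift 4→Andersen, Shift 5→Gallo, Shift 6→Johansson, Shift 7→Gallo, Shift 8→Farahani, Shift 9→Watson, Shift 10→Osei, Shift 11→Osei, Shift 12→Watson.
Loads: Johansson 1/1, Farahani 1/1, Andersen 2/2, Watson 2/2, Chen 3/3, Osei 2/2, Gallo 2/2, Mbeki 0/2.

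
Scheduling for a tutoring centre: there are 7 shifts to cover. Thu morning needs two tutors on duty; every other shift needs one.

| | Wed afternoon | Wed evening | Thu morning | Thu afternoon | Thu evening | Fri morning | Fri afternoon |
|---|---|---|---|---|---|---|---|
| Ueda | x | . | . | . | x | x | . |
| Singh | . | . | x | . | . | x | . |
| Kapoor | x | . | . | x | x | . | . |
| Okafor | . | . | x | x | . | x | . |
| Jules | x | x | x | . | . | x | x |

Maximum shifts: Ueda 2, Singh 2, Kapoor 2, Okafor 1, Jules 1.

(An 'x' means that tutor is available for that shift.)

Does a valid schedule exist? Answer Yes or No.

Total capacity is 8 and 8 slots are needed, so capacity alone doesn't rule it out.
Shifts {Wed evening, Fri afternoon} need 2 worker-slots in total, but the tutors available for any of those shifts (Jules) can supply at most 1 among them. So no valid schedule exists.

No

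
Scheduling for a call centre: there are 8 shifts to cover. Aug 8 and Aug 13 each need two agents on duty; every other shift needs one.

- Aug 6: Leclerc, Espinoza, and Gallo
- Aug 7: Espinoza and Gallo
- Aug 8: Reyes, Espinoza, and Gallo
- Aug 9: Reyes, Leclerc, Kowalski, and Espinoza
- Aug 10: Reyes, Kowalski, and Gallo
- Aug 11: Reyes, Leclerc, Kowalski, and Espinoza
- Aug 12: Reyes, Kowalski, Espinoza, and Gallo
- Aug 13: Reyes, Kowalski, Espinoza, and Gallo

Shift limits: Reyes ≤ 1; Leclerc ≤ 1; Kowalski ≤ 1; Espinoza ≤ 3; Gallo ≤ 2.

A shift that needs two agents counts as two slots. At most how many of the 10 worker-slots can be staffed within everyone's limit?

8

Total capacity across all agents is 1+1+1+3+2 = 8, and 10 slots are needed, so at most 8 can be filled.
An assignment achieving 8: Aug 6→Leclerc, Aug 7→Espinoza, Aug 8→Reyes+Espinoza, Aug 9→Espinoza, Aug 10→Kowalski, Aug 12→Gallo, Aug 13→Gallo.
Loads: Reyes 1/1, Leclerc 1/1, Kowalski 1/1, Espinoza 3/3, Gallo 2/2.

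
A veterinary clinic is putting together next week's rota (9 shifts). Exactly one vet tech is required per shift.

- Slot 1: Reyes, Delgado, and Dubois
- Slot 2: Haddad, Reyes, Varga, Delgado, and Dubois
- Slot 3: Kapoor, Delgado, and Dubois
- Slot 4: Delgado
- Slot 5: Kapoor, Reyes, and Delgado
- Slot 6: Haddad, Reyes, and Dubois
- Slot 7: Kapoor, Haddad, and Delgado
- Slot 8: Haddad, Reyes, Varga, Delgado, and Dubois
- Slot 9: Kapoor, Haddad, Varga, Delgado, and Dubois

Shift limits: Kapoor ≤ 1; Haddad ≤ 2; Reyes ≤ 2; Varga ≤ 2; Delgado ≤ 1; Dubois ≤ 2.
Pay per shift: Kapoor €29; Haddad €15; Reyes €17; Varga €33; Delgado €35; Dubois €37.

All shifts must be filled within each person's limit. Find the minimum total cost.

€231

Slot 4 can only be covered by Delgado, so that assignment is forced.
Picking the cheapest available vet tech for each shift independently would cost €173, but that ignores the shift limits.
An optimal schedule: Slot 1→Reyes, Slot 2→Varga, Slot 3→Kapoor, Slot 4→Delgado, Slot 5→Reyes, Slot 6→Haddad, Slot 7→Haddad, Slot 8→Varga, Slot 9→Dubois.
Total: 17 + 33 + 29 + 35 + 17 + 15 + 15 + 33 + 37 = €231.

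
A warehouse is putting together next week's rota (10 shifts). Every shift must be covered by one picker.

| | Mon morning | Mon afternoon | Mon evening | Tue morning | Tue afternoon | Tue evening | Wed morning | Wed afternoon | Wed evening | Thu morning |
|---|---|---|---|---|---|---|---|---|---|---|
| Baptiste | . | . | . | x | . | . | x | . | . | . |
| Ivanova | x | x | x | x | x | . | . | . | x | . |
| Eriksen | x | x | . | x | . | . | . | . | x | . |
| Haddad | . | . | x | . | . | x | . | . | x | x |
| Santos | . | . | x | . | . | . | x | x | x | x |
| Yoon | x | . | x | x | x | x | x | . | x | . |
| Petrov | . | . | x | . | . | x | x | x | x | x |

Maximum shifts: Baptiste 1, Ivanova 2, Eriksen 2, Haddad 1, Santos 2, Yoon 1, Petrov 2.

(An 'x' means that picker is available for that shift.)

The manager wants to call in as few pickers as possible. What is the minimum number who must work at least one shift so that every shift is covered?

10 slots to fill and no one can take more than 2, so at least ⌈10/2⌉ = 5 pickers are needed.
Any 5 pickers together have capacity at most 2+2+2+2+1 = 9 < 10 slots, so 5 can never suffice.
Baptiste, Ivanova, Eriksen, Haddad, Santos, and Petrov alone can cover everything: Mon morning→Ivanova, Mon afternoon→Eriksen, Mon evening→Petrov, Tue morning→Baptiste, Tue afternoon→Ivanova, Tue evening→Haddad, Wed morning→Santos, Wed afternoon→Santos, Wed evening→Eriksen, Thu morning→Petrov.

6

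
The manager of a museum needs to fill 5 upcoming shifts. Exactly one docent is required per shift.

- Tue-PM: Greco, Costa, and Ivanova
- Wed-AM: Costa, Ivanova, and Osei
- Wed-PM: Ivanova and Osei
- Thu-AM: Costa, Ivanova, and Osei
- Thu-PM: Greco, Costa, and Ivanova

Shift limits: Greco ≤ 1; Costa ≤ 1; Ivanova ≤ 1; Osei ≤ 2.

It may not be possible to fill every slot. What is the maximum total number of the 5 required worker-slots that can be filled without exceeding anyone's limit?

5

Total capacity across all docents is 1+1+1+2 = 5, and 5 slots are needed, so at most 5 can be filled.
An assignment achieving 5: Tue-PM→Greco, Wed-AM→Osei, Wed-PM→Ivanova, Thu-AM→Osei, Thu-PM→Costa.
Loads: Greco 1/1, Costa 1/1, Ivanova 1/1, Osei 2/2.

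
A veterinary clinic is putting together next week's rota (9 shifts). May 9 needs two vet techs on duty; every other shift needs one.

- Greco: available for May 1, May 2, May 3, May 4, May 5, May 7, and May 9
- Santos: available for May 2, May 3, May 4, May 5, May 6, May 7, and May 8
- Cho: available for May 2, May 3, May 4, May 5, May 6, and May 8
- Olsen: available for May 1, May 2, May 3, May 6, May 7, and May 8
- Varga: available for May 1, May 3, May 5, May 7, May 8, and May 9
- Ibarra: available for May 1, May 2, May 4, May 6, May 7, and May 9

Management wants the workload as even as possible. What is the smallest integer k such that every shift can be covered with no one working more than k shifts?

2

With 6 vet techs and 10 worker-slots to fill, someone must work at least ⌈10/6⌉ = 2 shifts, so k ≥ 2.
k = 2 works: May 1→Greco, May 2→Olsen, May 3→Olsen, May 4→Santos, May 5→Santos, May 6→Cho, May 7→Varga, May 8→Cho, May 9→Greco+Varga.
Loads: Greco 2, Santos 2, Cho 2, Olsen 2, Varga 2, Ibarra 0 — all ≤ 2.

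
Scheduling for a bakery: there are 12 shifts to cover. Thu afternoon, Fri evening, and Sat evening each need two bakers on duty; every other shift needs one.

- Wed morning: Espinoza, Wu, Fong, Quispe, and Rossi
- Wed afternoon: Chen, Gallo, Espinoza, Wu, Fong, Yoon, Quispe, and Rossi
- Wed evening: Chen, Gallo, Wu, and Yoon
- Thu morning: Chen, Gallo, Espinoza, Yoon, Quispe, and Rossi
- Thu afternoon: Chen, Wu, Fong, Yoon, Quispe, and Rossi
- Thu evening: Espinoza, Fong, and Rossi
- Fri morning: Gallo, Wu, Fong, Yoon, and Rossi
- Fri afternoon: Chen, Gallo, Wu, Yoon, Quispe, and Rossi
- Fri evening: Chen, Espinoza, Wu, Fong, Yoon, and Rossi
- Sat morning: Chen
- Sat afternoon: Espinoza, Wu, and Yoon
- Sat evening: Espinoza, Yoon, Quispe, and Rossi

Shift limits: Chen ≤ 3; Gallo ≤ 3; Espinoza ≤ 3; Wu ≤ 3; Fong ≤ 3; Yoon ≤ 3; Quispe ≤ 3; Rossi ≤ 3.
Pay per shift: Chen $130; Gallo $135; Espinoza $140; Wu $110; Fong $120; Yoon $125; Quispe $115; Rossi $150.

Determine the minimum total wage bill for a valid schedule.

Sat morning can only be covered by Chen, so that assignment is forced.
Picking the cheapest available baker for each shift independently would cost $1720, but that ignores the shift limits.
An optimal schedule: Wed morning→Wu, Wed afternoon→Fong, Wed evening→Wu, Thu morning→Quispe, Thu afternoon→Yoon+Chen, Thu evening→Fong, Fri morning→Fong, Fri afternoon→Quispe, Fri evening→Yoon+Chen, Sat morning→Chen, Sat afternoon→Wu, Sat evening→Quispe+Yoon.
Total: 110 + 120 + 110 + 115 + 125 + 130 + 120 + 120 + 115 + 125 + 130 + 130 + 110 + 115 + 125 = $1800.

$1800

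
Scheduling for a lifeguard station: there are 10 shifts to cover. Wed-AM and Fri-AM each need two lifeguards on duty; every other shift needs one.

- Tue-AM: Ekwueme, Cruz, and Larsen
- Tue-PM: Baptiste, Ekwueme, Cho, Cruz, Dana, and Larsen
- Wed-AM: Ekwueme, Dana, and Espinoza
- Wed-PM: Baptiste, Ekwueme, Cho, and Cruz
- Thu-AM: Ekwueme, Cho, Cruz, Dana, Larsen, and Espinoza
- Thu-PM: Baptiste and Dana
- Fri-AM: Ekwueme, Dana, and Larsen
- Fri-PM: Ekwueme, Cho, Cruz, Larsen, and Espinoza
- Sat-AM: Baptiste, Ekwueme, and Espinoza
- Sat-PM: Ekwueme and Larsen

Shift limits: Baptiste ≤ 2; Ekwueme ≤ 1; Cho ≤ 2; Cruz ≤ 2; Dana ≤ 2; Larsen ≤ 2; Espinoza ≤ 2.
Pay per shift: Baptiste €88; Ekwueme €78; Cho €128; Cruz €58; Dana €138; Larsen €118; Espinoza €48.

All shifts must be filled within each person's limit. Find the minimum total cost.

Picking the cheapest available lifeguard for each shift independently would cost €806, but that ignores the shift limits.
An optimal schedule: Tue-AM→Cruz, Tue-PM→Baptiste, Wed-AM→Espinoza+Ekwueme, Wed-PM→Cruz, Thu-AM→Cho, Thu-PM→Baptiste, Fri-AM→Larsen+Dana, Fri-PM→Cho, Sat-AM→Espinoza, Sat-PM→Larsen.
Total: 58 + 88 + 48 + 78 + 58 + 128 + 88 + 118 + 138 + 128 + 48 + 118 = €1096.

€1096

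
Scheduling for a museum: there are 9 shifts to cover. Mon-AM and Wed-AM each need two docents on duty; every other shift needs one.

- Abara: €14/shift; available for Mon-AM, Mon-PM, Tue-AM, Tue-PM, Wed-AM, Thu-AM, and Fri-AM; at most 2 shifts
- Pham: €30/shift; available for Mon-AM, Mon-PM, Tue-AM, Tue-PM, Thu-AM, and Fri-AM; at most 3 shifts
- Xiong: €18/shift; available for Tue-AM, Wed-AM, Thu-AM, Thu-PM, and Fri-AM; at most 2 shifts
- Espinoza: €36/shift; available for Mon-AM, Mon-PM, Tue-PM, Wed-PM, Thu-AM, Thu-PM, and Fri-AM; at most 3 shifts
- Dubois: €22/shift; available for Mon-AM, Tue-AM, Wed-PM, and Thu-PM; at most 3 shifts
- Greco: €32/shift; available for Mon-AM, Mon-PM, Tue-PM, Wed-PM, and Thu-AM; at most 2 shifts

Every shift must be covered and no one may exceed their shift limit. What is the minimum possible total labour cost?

Wed-AM can only be covered by Abara and Xiong, so that assignment is forced.
Picking the cheapest available docent for each shift independently would cost €178, but that ignores the shift limits.
An optimal schedule: Mon-AM→Dubois+Greco, Mon-PM→Abara, Tue-AM→Dubois, Tue-PM→Pham, Wed-AM→Abara+Xiong, Wed-PM→Dubois, Thu-AM→Pham, Thu-PM→Xiong, Fri-AM→Pham.
Total: 22 + 32 + 14 + 22 + 30 + 14 + 18 + 22 + 30 + 18 + 30 = €252.

€252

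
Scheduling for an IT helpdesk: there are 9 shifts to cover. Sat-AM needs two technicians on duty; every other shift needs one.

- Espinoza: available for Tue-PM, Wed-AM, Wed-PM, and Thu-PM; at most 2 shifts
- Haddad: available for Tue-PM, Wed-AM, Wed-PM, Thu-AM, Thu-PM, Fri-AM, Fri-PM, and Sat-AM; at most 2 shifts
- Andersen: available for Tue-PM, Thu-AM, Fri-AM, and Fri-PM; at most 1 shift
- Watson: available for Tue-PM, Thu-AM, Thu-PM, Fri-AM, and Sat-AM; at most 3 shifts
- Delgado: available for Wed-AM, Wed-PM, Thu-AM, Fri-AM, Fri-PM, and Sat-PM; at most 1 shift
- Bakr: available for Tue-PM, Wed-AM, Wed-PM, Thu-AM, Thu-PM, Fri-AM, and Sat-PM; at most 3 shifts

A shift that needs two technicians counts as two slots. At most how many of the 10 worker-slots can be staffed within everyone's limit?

10

Total capacity across all technicians is 2+2+1+3+1+3 = 12, and 10 slots are needed, so at most 10 can be filled.
An assignment achieving 10: Tue-PM→Andersen, Wed-AM→Espinoza, Wed-PM→Espinoza, Thu-AM→Watson, Thu-PM→Watson, Fri-AM→Bakr, Fri-PM→Haddad, Sat-AM→Haddad+Watson, Sat-PM→Delgado.
Loads: Espinoza 2/2, Haddad 2/2, Andersen 1/1, Watson 3/3, Delgado 1/1, Bakr 1/3.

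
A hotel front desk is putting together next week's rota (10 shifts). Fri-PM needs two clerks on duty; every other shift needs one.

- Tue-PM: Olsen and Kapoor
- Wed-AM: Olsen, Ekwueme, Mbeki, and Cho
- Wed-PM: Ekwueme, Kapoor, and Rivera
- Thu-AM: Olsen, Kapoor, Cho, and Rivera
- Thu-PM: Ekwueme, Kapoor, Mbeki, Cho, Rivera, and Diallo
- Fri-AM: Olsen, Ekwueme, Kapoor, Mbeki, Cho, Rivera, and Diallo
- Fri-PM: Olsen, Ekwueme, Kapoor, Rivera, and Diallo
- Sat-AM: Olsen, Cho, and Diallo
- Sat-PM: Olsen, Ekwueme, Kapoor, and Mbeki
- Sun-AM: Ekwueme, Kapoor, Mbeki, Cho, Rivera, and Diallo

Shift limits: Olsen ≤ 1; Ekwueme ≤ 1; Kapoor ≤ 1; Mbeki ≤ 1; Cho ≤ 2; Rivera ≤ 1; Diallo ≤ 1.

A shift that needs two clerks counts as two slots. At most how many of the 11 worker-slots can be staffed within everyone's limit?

Total capacity across all clerks is 1+1+1+1+2+1+1 = 8, and 11 slots are needed, so at most 8 can be filled.
An assignment achieving 8: Tue-PM→Olsen, Wed-AM→Mbeki, Wed-PM→Ekwueme, Thu-AM→Kapoor, Thu-PM→Cho, Fri-PM→Rivera+Diallo, Sat-AM→Cho.
Loads: Olsen 1/1, Ekwueme 1/1, Kapoor 1/1, Mbeki 1/1, Cho 2/2, Rivera 1/1, Diallo 1/1.

8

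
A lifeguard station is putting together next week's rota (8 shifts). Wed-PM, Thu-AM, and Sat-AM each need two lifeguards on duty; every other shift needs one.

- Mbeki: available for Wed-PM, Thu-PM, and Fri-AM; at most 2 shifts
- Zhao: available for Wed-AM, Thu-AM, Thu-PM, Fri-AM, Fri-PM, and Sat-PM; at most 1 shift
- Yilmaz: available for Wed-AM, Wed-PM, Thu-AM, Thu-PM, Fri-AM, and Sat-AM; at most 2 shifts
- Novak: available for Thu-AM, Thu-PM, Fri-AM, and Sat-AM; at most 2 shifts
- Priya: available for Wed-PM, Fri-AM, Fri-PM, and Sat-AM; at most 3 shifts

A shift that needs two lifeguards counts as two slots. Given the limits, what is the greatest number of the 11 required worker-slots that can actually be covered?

10

Total capacity across all lifeguards is 2+1+2+2+3 = 10, and 11 slots are needed, so at most 10 can be filled.
An assignment achieving 10: Wed-AM→Yilmaz, Wed-PM→Mbeki+Yilmaz, Thu-AM→Novak, Thu-PM→Mbeki, Fri-AM→Priya, Fri-PM→Priya, Sat-AM→Novak+Priya, Sat-PM→Zhao.
Loads: Mbeki 2/2, Zhao 1/1, Yilmaz 2/2, Novak 2/2, Priya 3/3.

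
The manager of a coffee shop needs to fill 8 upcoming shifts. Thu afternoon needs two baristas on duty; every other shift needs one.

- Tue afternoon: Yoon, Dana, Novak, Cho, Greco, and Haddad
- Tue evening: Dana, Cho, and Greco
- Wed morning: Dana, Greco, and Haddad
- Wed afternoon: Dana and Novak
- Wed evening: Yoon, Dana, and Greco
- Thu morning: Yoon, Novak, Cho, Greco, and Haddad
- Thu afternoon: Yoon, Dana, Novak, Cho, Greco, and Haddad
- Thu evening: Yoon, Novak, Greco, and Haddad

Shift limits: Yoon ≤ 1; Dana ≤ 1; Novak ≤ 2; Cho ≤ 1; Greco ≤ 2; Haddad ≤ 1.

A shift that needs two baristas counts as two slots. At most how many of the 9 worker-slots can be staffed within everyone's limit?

8

Total capacity across all baristas is 1+1+2+1+2+1 = 8, and 9 slots are needed, so at most 8 can be filled.
An assignment achieving 8: Tue afternoon→Greco, Tue evening→Cho, Wed morning→Greco, Wed afternoon→Dana, Wed evening→Yoon, Thu morning→Novak, Thu afternoon→Haddad, Thu evening→Novak.
Loads: Yoon 1/1, Dana 1/1, Novak 2/2, Cho 1/1, Greco 2/2, Haddad 1/1.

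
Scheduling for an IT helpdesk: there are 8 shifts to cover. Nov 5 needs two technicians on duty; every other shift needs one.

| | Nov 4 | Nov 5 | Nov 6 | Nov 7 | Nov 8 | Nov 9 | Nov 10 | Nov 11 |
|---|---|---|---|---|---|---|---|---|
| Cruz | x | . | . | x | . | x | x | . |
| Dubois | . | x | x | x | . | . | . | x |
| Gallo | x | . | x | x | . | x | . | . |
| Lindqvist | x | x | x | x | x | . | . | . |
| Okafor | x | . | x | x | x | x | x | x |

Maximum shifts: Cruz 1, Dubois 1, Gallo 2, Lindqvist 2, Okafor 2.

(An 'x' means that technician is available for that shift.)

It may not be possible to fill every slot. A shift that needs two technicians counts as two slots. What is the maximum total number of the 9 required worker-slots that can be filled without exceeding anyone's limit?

8

Total capacity across all technicians is 1+1+2+2+2 = 8, and 9 slots are needed, so at most 8 can be filled.
An assignment achieving 8: Nov 4→Gallo, Nov 5→Dubois+Lindqvist, Nov 6→Okafor, Nov 8→Lindqvist, Nov 9→Gallo, Nov 10→Cruz, Nov 11→Okafor.
Loads: Cruz 1/1, Dubois 1/1, Gallo 2/2, Lindqvist 2/2, Okafor 2/2.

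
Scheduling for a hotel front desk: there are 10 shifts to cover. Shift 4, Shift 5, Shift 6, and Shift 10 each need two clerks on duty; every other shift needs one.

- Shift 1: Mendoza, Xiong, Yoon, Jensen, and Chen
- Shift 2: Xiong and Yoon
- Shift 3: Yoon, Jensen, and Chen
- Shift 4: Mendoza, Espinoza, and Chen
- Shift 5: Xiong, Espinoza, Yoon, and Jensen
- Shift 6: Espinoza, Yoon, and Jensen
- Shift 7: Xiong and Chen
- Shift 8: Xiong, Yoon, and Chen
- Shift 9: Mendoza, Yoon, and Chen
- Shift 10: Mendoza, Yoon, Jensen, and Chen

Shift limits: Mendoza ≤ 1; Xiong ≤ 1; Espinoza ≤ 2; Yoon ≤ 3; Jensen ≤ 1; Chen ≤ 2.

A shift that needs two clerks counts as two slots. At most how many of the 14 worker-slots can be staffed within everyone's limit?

10

Total capacity across all clerks is 1+1+2+3+1+2 = 10, and 14 slots are needed, so at most 10 can be filled.
An assignment achieving 10: Shift 2→Xiong, Shift 3→Yoon, Shift 4→Mendoza+Espinoza, Shift 5→Jensen, Shift 6→Espinoza+Yoon, Shift 7→Chen, Shift 8→Yoon, Shift 9→Chen.
Loads: Mendoza 1/1, Xiong 1/1, Espinoza 2/2, Yoon 3/3, Jensen 1/1, Chen 2/2.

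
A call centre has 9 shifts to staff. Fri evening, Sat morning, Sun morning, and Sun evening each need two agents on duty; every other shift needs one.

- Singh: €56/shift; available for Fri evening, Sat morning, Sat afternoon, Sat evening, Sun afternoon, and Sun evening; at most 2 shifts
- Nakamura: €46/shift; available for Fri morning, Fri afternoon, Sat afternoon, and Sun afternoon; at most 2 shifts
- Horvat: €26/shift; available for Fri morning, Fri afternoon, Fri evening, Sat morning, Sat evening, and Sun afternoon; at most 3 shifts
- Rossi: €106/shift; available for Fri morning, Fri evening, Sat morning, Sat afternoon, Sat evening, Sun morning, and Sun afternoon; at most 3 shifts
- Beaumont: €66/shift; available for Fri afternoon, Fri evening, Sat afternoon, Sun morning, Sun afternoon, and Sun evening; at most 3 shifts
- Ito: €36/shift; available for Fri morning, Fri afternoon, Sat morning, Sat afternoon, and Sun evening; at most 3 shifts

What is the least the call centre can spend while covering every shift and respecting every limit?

€628

Sun morning can only be covered by Rossi and Beaumont, so that assignment is forced.
Picking the cheapest available agent for each shift independently would cost €548, but that ignores the shift limits.
An optimal schedule: Fri morning→Horvat, Fri afternoon→Ito, Fri evening→Horvat+Beaumont, Sat morning→Ito+Singh, Sat afternoon→Nakamura, Sat evening→Horvat, Sun morning→Beaumont+Rossi, Sun afternoon→Nakamura, Sun evening→Ito+Singh.
Total: 26 + 36 + 26 + 66 + 36 + 56 + 46 + 26 + 66 + 106 + 46 + 36 + 56 = €628.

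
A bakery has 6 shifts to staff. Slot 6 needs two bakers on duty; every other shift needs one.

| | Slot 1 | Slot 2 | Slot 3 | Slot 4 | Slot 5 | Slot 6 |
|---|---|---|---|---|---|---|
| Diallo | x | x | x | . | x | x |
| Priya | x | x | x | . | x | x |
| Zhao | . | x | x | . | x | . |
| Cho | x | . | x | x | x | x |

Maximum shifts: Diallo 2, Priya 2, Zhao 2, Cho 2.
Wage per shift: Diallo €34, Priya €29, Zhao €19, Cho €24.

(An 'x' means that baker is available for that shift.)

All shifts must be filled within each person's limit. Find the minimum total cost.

Slot 4 can only be covered by Cho, so that assignment is forced.
Picking the cheapest available baker for each shift independently would cost €158, but that ignores the shift limits.
An optimal schedule: Slot 1→Cho, Slot 2→Zhao, Slot 3→Zhao, Slot 4→Cho, Slot 5→Priya, Slot 6→Priya+Diallo.
Total: 24 + 19 + 19 + 24 + 29 + 29 + 34 = €178.

€178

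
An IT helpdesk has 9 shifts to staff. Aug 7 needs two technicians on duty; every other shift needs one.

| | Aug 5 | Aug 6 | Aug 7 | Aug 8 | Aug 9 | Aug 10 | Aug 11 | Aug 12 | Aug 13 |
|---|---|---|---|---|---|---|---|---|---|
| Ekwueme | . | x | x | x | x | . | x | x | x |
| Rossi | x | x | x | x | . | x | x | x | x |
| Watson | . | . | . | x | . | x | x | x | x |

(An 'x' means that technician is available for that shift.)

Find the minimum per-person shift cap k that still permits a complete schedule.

With 3 technicians and 10 worker-slots to fill, someone must work at least ⌈10/3⌉ = 4 shifts, so k ≥ 4.
k = 4 works: Aug 5→Rossi, Aug 6→Ekwueme, Aug 7→Ekwueme+Rossi, Aug 8→Ekwueme, Aug 9→Ekwueme, Aug 10→Rossi, Aug 11→Rossi, Aug 12→Watson, Aug 13→Watson.
Loads: Ekwueme 4, Rossi 4, Watson 2 — all ≤ 4.

4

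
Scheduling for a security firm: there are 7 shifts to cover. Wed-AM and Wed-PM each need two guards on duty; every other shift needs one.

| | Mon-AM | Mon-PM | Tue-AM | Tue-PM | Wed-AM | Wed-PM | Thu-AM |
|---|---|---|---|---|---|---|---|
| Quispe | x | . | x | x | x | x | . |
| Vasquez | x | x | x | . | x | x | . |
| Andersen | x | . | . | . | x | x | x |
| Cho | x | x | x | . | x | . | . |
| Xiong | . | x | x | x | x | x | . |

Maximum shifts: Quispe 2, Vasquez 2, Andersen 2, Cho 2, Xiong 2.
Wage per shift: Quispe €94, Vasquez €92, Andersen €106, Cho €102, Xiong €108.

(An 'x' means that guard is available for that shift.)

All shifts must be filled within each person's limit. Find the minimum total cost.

€896

Thu-AM can only be covered by Andersen, so that assignment is forced.
Picking the cheapest available guard for each shift independently would cost €848, but that ignores the shift limits.
An optimal schedule: Mon-AM→Vasquez, Mon-PM→Vasquez, Tue-AM→Cho, Tue-PM→Quispe, Wed-AM→Cho+Xiong, Wed-PM→Quispe+Andersen, Thu-AM→Andersen.
Total: 92 + 92 + 102 + 94 + 102 + 108 + 94 + 106 + 106 = €896.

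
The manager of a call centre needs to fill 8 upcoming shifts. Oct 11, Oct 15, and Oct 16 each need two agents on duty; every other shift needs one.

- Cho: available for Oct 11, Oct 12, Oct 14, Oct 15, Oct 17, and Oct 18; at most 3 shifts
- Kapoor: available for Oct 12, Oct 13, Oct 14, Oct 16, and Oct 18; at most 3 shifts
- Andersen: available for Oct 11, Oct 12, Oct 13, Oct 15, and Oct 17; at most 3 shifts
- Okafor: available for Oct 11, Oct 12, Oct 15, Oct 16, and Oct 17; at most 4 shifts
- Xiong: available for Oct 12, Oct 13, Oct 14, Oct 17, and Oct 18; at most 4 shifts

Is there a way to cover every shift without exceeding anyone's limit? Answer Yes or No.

Yes

Oct 16 can only be covered by Kapoor and Okafor, so that assignment is forced.
One valid schedule: Oct 11→Cho+Andersen, Oct 12→Okafor, Oct 13→Kapoor, Oct 14→Cho, Oct 15→Cho+Andersen, Oct 16→Kapoor+Okafor, Oct 17→Andersen, Oct 18→Kapoor.
Loads: Cho 3/3, Kapoor 3/3, Andersen 3/3, Okafor 2/4, Xiong 0/4 — all within limits.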